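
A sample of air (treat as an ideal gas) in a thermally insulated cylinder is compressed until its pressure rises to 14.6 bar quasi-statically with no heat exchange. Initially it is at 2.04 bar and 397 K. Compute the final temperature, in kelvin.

Along an adiabat T P^((1−γ)/γ) is constant, so T₂ = T₁ (P₂/P₁)^((γ−1)/γ).
For a diatomic ideal gas γ = 7/5, so (γ−1)/γ = 2/7.
T₂ = 397 × (14.6/2.04)^(2/7) = 696.6 K.

T₂ ≈ 697 K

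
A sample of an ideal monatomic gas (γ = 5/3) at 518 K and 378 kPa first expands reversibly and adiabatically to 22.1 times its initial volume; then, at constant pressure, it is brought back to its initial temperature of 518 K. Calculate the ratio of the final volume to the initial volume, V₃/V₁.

V₃/V₁ ≈ 174

Adiabatic step: V₂/V₁ = 22.1; T₂ = T₁·(1/22.1)^(2/3) = 65.78 K.
Isobaric step: V₃/V₂ = T₃/T₂ = 518/65.78.
V₃/V₁ = (V₂/V₁)(V₃/V₂) = 22.1 × (518/65.78) = 174.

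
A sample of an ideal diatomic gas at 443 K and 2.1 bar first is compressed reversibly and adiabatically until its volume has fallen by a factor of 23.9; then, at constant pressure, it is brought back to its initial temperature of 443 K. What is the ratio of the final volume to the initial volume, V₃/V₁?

V₃/V₁ ≈ 0.0118

For a diatomic ideal gas γ = 7/5.
Adiabatic step: V₂/V₁ = 0.04184; T₂ = T₁·23.9^(2/5) = 1577 K.
Isobaric step: V₃/V₂ = T₃/T₂ = 443/1577.
V₃/V₁ = (V₂/V₁)(V₃/V₂) = 0.04184 × (443/1577) = 0.01176.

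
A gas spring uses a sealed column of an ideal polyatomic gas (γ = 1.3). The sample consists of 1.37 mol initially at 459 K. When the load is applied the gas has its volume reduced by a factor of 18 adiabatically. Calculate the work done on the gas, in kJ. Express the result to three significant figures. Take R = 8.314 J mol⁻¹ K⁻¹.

W ≈ 24.0 kJ

For a reversible adiabat TV^(γ−1) is constant, so T₂ = T₁ (V₁/V₂)^(γ−1).
T₂ = 459 × 18^(0.3) = 1092 K.
Q = 0, so ΔU = W_on_gas = nCᵥΔT with Cᵥ = R/(γ−1) = 27.71 J/(mol·K).
ΔU = 1.37 × 27.71 × (1092 − 459) = 24050 J.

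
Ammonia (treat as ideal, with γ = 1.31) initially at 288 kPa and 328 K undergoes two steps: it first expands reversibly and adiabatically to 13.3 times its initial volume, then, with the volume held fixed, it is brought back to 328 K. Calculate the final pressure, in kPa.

Adiabatic step (PV^γ = const): P₂ = 288×(1/13.3)^(1.31) = 9.708 kPa; T₂ = 328×(1/13.3)^(0.31) = 147.1 K.
Isochoric: P₃ = P₂(T₃/T₂) = 9.708 × (328/147.1) = 21.65 kPa.

P₃ ≈ 21.7 kPa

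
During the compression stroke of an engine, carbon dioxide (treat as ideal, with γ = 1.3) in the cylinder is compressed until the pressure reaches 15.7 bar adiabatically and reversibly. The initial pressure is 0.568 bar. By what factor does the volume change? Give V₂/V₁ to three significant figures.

V₂/V₁ ≈ 0.0778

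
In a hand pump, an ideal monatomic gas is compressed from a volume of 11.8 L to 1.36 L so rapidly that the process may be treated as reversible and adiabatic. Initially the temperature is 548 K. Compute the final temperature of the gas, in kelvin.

For a reversible adiabat TV^(γ−1) is constant, so T₂ = T₁ (V₁/V₂)^(γ−1).
For a monatomic ideal gas γ = 5/3, so γ−1 = 2/3.
T₂ = 548 × (11.8/1.36)^(2/3) = 2314 K.

T₂ ≈ 2310 K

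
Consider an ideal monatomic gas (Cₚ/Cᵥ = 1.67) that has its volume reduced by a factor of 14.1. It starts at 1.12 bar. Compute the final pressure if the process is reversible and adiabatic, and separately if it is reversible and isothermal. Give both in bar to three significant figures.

Isothermal: P₂ = P₁(V₁/V₂) = 1.12×14.1 = 15.79 bar.
Adiabatic: P₂ = P₁(V₁/V₂)^γ = 1.12×14.1^(1.67) = 92.99 bar.

adiabatic: 93.0 bar; isothermal: 15.8 bar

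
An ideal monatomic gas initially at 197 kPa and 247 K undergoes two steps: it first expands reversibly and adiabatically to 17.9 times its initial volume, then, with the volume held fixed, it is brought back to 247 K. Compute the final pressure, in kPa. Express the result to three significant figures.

P₃ ≈ 11.0 kPa

For a monatomic ideal gas γ = 5/3.
Adiabatic step (PV^γ = const): P₂ = 197×(1/17.9)^(5/3) = 1.608 kPa; T₂ = 247×(1/17.9)^(2/3) = 36.1 K.
Isochoric: P₃ = P₂(T₃/T₂) = 1.608 × (247/36.1) = 11.01 kPa.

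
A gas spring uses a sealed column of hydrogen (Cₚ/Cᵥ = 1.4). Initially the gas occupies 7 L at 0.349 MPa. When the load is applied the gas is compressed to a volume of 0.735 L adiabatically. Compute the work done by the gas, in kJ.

W ≈ -8.94 kJ

P₂ = P₁(V₁/V₂)^γ = 0.349×(7/0.735)^(1.4) = 8.188 MPa.
For a reversible adiabat, W_by_gas = (P₁V₁ − P₂V₂)/(γ−1).
W_by = (349000×0.007 − 8.188×10^6×0.000735) / (0.4) = -8937 J.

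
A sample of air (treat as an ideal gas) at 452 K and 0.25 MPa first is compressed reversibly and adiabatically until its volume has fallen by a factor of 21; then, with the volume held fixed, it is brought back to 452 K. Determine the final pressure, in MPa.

P₃ ≈ 5.25 MPa

For a diatomic ideal gas γ = 7/5.
Adiabatic step (PV^γ = const): P₂ = 0.25×21^(7/5) = 17.74 MPa; T₂ = 452×21^(2/5) = 1528 K.
Isochoric: P₃ = P₂(T₃/T₂) = 17.74 × (452/1528) = 5.25 MPa.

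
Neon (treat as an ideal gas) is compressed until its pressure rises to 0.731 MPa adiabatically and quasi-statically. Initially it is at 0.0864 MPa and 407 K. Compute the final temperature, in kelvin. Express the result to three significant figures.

T₂ ≈ 956 K

Adiabatic: T₂/T₁ = (P₂/P₁)^((γ−1)/γ).
For a monatomic ideal gas γ = 5/3, so (γ−1)/γ = 2/5.
T₂ = 407 × (0.731/0.0864)^(2/5) = 956.2 K.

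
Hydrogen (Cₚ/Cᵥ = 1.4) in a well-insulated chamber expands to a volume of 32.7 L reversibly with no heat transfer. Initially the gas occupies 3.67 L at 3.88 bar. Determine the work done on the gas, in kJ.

P₂ = P₁(V₁/V₂)^γ = 3.88×(3.67/32.7)^(1.4) = 0.1816 bar.
For a reversible adiabat, W_by_gas = (P₁V₁ − P₂V₂)/(γ−1).
W_by = (388000×0.00367 − 18160×0.0327) / (0.4) = 2076 J.
W_on_gas = −W_by = -2076 J.

W ≈ -2.08 kJ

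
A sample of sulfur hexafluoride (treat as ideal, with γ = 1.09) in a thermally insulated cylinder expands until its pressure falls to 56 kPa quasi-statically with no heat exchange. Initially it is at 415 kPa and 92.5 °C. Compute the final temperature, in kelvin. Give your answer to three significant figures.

T₂ ≈ 310 K

Adiabatic: T₂/T₁ = (P₂/P₁)^((γ−1)/γ).
T₁ = 92.5 °C = 365.6 K.
T₂ = 365.6 × (56/415)^(0.0826) = 309.9 K.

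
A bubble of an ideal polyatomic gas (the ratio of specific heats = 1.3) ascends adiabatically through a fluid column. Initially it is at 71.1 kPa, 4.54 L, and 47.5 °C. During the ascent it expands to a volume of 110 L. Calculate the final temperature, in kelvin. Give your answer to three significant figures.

T₂ ≈ 123 K

Adiabatic: T₁V₁^(γ−1) = T₂V₂^(γ−1) ⇒ T₂ = T₁ (V₁/V₂)^(γ−1).
T₁ = 47.5 °C = 320.6 K.
T₂ = 320.6 × (4.54/110)^(0.3) = 123.2 K.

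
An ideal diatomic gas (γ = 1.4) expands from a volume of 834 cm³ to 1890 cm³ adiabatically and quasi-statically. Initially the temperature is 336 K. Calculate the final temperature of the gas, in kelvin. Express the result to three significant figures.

Adiabatic: T₁V₁^(γ−1) = T₂V₂^(γ−1) ⇒ T₂ = T₁ (V₁/V₂)^(γ−1).
T₂ = 336 × (834/1890)^(0.4) = 242.2 K.

T₂ ≈ 242 K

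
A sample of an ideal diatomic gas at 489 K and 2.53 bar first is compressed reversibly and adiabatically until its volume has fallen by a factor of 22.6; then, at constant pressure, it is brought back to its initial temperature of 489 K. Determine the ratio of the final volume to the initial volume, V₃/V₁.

V₃/V₁ ≈ 0.0127

For a diatomic ideal gas γ = 7/5.
Adiabatic step: V₂/V₁ = 0.04425; T₂ = T₁·22.6^(2/5) = 1702 K.
Isobaric step: V₃/V₂ = T₃/T₂ = 489/1702.
V₃/V₁ = (V₂/V₁)(V₃/V₂) = 0.04425 × (489/1702) = 0.01271.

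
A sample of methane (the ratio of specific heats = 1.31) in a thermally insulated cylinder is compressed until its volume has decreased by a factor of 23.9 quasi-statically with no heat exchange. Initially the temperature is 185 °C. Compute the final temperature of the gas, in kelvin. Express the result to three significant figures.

T₂ ≈ 1230 K

Adiabatic: T₁V₁^(γ−1) = T₂V₂^(γ−1) ⇒ T₂ = T₁ (V₁/V₂)^(γ−1).
T₁ = 185 °C = 458.1 K.
T₂ = 458.1 × 23.9^(0.31) = 1225 K.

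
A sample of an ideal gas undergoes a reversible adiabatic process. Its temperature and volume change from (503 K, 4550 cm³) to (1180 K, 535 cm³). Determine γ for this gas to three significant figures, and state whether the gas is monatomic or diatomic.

TV^(γ−1) = const ⇒ γ − 1 = ln(T₂/T₁) / ln(V₁/V₂).
γ = 1 + ln(1180/503) / ln(4550/535) = 1.398.
γ ≈ 1.40 is close to 7/5, so the gas is diatomic.

γ ≈ 1.40; diatomic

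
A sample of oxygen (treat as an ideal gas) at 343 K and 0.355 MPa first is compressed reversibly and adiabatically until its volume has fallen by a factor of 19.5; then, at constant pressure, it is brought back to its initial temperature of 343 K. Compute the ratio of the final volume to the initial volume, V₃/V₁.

V₃/V₁ ≈ 0.0156

For a diatomic ideal gas γ = 7/5.
Adiabatic step: V₂/V₁ = 0.05128; T₂ = T₁·19.5^(2/5) = 1125 K.
Isobaric step: V₃/V₂ = T₃/T₂ = 343/1125.
V₃/V₁ = (V₂/V₁)(V₃/V₂) = 0.05128 × (343/1125) = 0.01563.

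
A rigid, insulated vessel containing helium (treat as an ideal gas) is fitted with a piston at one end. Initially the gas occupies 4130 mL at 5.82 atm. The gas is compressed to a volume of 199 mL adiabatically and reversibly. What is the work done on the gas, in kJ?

γ = 5/3 for a monatomic ideal gas.
P₂ = P₁(V₁/V₂)^γ = 5.82×(4130/199)^(5/3) = 912.2 atm.
For a reversible adiabat, W_by_gas = (P₁V₁ − P₂V₂)/(γ−1).
W_by = (589700×0.00413 − 9.243×10^7×0.000199) / (2/3) = -23940 J.
W_on_gas = −W_by = 23940 J.

W ≈ 23.9 kJ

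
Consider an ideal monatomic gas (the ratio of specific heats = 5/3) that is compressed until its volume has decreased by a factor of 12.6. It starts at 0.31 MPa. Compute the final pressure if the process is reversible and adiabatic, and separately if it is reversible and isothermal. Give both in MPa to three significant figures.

Isothermal: P₂ = P₁(V₁/V₂) = 0.31×12.6 = 3.906 MPa.
Adiabatic: P₂ = P₁(V₁/V₂)^γ = 0.31×12.6^(5/3) = 21.15 MPa.

adiabatic: 21.2 MPa; isothermal: 3.91 MPa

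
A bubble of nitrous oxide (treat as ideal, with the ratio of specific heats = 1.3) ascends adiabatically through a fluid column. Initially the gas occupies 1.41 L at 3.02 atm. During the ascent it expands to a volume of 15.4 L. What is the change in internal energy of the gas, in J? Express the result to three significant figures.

ΔU ≈ -736 J

P₂ = P₁(V₁/V₂)^γ = 3.02×(1.41/15.4)^(1.3) = 0.135 atm.
For a reversible adiabat, W_by_gas = (P₁V₁ − P₂V₂)/(γ−1).
W_by = (306000×0.00141 − 13680×0.0154) / (0.3) = 736.2 J.
Q = 0 ⇒ ΔU = −W_by = -736.2 J.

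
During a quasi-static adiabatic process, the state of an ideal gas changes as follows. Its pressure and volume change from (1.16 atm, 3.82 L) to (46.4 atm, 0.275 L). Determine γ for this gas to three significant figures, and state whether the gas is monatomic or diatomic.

PV^γ = const ⇒ γ = ln(P₂/P₁) / ln(V₁/V₂).
γ = ln(46.4/1.16) / ln(3.82/0.275) = 1.402.
γ ≈ 1.40 is close to 7/5, so the gas is diatomic.

γ ≈ 1.40; diatomic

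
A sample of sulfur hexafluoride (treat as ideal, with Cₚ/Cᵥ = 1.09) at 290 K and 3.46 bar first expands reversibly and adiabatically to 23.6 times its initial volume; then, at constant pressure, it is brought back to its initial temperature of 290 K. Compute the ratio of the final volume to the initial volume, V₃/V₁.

V₃/V₁ ≈ 31.4

Adiabatic step: V₂/V₁ = 23.6; T₂ = T₁·(1/23.6)^(0.09) = 218.2 K.
Isobaric step: V₃/V₂ = T₃/T₂ = 290/218.2.
V₃/V₁ = (V₂/V₁)(V₃/V₂) = 23.6 × (290/218.2) = 31.37.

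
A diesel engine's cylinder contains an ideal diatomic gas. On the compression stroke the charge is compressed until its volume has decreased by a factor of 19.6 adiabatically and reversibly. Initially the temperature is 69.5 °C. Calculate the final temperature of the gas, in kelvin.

T₂ ≈ 1130 K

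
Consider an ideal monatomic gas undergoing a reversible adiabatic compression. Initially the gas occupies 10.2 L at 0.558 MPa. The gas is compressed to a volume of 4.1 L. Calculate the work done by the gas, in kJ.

W ≈ -7.14 kJ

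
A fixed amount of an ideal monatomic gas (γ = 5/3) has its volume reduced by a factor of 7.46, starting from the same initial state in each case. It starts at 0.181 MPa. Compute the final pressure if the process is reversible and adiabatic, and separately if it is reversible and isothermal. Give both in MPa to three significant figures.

adiabatic: 5.16 MPa; isothermal: 1.35 MPa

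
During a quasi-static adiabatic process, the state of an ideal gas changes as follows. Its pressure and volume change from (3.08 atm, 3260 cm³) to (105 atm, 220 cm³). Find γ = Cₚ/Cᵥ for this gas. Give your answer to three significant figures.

γ ≈ 1.31

PV^γ = const ⇒ γ = ln(P₂/P₁) / ln(V₁/V₂).
γ = ln(105/3.08) / ln(3260/220) = 1.309.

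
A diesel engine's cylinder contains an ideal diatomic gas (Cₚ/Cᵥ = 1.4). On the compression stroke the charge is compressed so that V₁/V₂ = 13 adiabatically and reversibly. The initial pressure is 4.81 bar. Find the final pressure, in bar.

Adiabatic: P₁V₁^γ = P₂V₂^γ ⇒ P₂ = P₁ (V₁/V₂)^γ.
P₂ = 4.81 × 13^(1.4) = 174.4 bar.

P₂ ≈ 174 bar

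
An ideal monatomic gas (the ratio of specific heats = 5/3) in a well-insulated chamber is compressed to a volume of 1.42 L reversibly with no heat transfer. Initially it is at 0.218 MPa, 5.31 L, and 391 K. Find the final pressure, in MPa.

Since PV^γ is constant along a reversible adiabat, P₂ = P₁ (V₁/V₂)^γ.
P₂ = 0.218 × (5.31/1.42)^(5/3) = 1.964 MPa.

P₂ ≈ 1.96 MPa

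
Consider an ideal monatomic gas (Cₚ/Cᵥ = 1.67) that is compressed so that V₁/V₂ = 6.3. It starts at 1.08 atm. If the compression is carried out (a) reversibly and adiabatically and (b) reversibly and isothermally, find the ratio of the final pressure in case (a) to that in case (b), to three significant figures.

Isothermal: P_b = P₁(V₁/V₂) = 1.08×6.3.
Adiabatic: P_a = P₁(V₁/V₂)^γ = 1.08×6.3^(1.67).
P_a/P_b = (V₁/V₂)^(γ−1) = 6.3^(0.67) = 3.432.

P_adiabatic / P_isothermal ≈ 3.43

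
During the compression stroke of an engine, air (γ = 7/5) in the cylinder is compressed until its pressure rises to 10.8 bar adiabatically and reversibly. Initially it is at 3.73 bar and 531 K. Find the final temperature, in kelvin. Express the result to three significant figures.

Adiabatic: T₂/T₁ = (P₂/P₁)^((γ−1)/γ).
T₂ = 531 × (10.8/3.73)^(2/7) = 719.5 K.

T₂ ≈ 719 K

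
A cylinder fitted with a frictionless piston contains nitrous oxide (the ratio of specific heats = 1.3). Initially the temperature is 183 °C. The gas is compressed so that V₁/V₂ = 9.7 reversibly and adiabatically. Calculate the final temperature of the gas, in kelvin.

For a reversible adiabat TV^(γ−1) is constant, so T₂ = T₁ (V₁/V₂)^(γ−1).
T₁ = 183 °C = 456.1 K.
T₂ = 456.1 × 9.7^(0.3) = 901.9 K.

T₂ ≈ 902 K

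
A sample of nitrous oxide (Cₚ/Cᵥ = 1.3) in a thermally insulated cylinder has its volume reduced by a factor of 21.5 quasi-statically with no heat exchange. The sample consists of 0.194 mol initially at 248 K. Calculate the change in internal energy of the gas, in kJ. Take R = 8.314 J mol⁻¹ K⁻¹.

Adiabatic: T₁V₁^(γ−1) = T₂V₂^(γ−1) ⇒ T₂ = T₁ (V₁/V₂)^(γ−1).
T₂ = 248 × 21.5^(0.3) = 622.6 K.
Q = 0, so ΔU = W_on_gas = nCᵥΔT with Cᵥ = R/(γ−1) = 27.71 J/(mol·K).
ΔU = 0.194 × 27.71 × (622.6 − 248) = 2014 J.

ΔU ≈ 2.01 kJ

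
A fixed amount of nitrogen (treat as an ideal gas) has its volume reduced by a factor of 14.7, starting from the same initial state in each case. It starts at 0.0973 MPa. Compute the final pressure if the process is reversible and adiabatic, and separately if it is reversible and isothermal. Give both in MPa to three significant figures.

adiabatic: 4.19 MPa; isothermal: 1.43 MPa

For a diatomic ideal gas γ = 7/5.
Isothermal: P₂ = P₁(V₁/V₂) = 0.0973×14.7 = 1.43 MPa.
Adiabatic: P₂ = P₁(V₁/V₂)^γ = 0.0973×14.7^(7/5) = 4.191 MPa.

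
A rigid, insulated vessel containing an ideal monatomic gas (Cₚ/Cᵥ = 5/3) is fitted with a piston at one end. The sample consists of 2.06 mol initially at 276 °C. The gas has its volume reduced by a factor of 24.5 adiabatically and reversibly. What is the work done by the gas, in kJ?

W ≈ -105 kJ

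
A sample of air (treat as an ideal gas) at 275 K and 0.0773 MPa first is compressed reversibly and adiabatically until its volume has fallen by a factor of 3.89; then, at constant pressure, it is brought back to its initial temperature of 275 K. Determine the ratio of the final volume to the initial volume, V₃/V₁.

For a diatomic ideal gas γ = 7/5.
Adiabatic step: V₂/V₁ = 0.2571; T₂ = T₁·3.89^(2/5) = 473.5 K.
Isobaric step: V₃/V₂ = T₃/T₂ = 275/473.5.
V₃/V₁ = (V₂/V₁)(V₃/V₂) = 0.2571 × (275/473.5) = 0.1493.

V₃/V₁ ≈ 0.149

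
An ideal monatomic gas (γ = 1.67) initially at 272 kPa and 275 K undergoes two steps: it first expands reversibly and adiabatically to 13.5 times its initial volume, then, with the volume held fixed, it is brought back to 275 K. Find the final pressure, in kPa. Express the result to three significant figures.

Adiabatic step (PV^γ = const): P₂ = 272×(1/13.5)^(1.67) = 3.523 kPa; T₂ = 275×(1/13.5)^(0.67) = 48.08 K.
Isochoric: P₃ = P₂(T₃/T₂) = 3.523 × (275/48.08) = 20.15 kPa.

P₃ ≈ 20.1 kPa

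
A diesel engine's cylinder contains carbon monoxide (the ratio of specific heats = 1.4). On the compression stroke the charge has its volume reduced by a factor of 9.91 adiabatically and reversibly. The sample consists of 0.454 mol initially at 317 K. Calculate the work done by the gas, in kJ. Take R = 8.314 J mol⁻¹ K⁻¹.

W ≈ -4.50 kJ

Adiabatic: T₁V₁^(γ−1) = T₂V₂^(γ−1) ⇒ T₂ = T₁ (V₁/V₂)^(γ−1).
T₂ = 317 × 9.91^(0.4) = 793.4 K.
Q = 0, so ΔU = W_on_gas = nCᵥΔT with Cᵥ = R/(γ−1) = 20.79 J/(mol·K).
ΔU = 0.454 × 20.79 × (793.4 − 317) = 4495 J.
Work done by the gas = −ΔU = -4495 J.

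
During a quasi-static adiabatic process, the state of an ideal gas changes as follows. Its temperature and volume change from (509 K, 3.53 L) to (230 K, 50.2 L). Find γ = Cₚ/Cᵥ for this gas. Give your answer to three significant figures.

γ ≈ 1.30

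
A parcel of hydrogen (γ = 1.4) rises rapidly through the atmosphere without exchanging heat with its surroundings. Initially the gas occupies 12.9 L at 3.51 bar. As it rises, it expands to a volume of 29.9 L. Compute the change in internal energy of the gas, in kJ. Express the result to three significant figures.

ΔU ≈ -3.23 kJ

P₂ = P₁(V₁/V₂)^γ = 3.51×(12.9/29.9)^(1.4) = 1.082 bar.
For a reversible adiabat, W_by_gas = (P₁V₁ − P₂V₂)/(γ−1).
W_by = (351000×0.0129 − 108200×0.0299) / (0.4) = 3232 J.
Q = 0 ⇒ ΔU = −W_by = -3232 J.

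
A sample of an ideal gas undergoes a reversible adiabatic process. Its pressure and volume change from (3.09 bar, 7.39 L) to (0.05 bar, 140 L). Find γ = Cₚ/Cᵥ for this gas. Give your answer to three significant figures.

γ ≈ 1.40

PV^γ = const ⇒ γ = ln(P₂/P₁) / ln(V₁/V₂).
γ = ln(0.05/3.09) / ln(7.39/140) = 1.402.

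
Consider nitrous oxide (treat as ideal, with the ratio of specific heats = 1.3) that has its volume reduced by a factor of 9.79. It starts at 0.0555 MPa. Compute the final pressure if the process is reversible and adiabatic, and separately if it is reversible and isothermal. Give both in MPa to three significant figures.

Isothermal: P₂ = P₁(V₁/V₂) = 0.0555×9.79 = 0.5433 MPa.
Adiabatic: P₂ = P₁(V₁/V₂)^γ = 0.0555×9.79^(1.3) = 1.077 MPa.

adiabatic: 1.08 MPa; isothermal: 0.543 MPa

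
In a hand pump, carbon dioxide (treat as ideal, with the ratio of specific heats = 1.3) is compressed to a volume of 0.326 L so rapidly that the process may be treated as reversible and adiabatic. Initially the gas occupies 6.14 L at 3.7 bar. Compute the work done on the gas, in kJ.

W ≈ 10.7 kJ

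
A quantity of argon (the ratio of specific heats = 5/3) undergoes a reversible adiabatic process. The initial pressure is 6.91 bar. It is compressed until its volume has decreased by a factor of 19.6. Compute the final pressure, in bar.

P₂ ≈ 985 bar

Since PV^γ is constant along a reversible adiabat, P₂ = P₁ (V₁/V₂)^γ.
P₂ = 6.91 × 19.6^(5/3) = 984.6 bar.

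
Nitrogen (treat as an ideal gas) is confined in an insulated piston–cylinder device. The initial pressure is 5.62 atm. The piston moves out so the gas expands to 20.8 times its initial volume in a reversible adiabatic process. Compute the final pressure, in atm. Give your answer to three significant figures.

P₂ ≈ 0.0803 atm

Since PV^γ is constant along a reversible adiabat, P₂ = P₁ (V₁/V₂)^γ.
For a diatomic ideal gas γ = 7/5.
P₂ = 5.62 × (1/20.8)^(7/5) = 0.08025 atm.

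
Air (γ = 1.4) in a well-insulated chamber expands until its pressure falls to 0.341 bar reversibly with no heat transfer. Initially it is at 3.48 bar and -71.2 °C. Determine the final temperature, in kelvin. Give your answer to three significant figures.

Adiabatic: T₂/T₁ = (P₂/P₁)^((γ−1)/γ).
T₁ = -71.2 °C = 201.9 K.
T₂ = 201.9 × (0.341/3.48)^(0.286) = 104 K.

T₂ ≈ 104 K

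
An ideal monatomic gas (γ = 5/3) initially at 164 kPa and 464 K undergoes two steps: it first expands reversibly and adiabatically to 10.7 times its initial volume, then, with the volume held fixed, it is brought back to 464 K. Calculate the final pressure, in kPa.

P₃ ≈ 15.3 kPa

Adiabatic step (PV^γ = const): P₂ = 164×(1/10.7)^(5/3) = 3.156 kPa; T₂ = 464×(1/10.7)^(2/3) = 95.56 K.
Isochoric: P₃ = P₂(T₃/T₂) = 3.156 × (464/95.56) = 15.33 kPa.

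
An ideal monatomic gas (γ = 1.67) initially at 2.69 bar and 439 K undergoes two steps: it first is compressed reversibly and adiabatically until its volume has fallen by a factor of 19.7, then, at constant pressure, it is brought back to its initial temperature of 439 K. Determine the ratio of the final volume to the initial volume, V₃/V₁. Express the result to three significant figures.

V₃/V₁ ≈ 0.00689

Adiabatic step: V₂/V₁ = 0.05076; T₂ = T₁·19.7^(0.67) = 3234 K.
Isobaric step: V₃/V₂ = T₃/T₂ = 439/3234.
V₃/V₁ = (V₂/V₁)(V₃/V₂) = 0.05076 × (439/3234) = 0.00689.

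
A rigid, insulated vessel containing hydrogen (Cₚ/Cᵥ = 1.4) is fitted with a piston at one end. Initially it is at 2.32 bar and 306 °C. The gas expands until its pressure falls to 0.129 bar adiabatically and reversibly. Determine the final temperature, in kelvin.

T₂ ≈ 254 K

Adiabatic: T₂/T₁ = (P₂/P₁)^((γ−1)/γ).
T₁ = 306 °C = 579.1 K.
T₂ = 579.1 × (0.129/2.32)^(0.286) = 253.7 K.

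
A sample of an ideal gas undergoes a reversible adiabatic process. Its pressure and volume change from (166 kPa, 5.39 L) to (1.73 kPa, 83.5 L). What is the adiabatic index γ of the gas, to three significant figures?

γ ≈ 1.67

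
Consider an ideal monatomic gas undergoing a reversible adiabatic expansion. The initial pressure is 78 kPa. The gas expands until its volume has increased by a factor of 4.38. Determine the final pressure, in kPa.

P₂ ≈ 6.65 kPa

Since PV^γ is constant along a reversible adiabat, P₂ = P₁ (V₁/V₂)^γ.
For a monatomic ideal gas γ = 5/3.
P₂ = 78 × (1/4.38)^(5/3) = 6.652 kPa.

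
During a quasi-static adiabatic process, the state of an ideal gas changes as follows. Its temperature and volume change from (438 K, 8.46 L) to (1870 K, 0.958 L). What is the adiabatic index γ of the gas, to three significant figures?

γ ≈ 1.67

TV^(γ−1) = const ⇒ γ − 1 = ln(T₂/T₁) / ln(V₁/V₂).
γ = 1 + ln(1870/438) / ln(8.46/0.958) = 1.666.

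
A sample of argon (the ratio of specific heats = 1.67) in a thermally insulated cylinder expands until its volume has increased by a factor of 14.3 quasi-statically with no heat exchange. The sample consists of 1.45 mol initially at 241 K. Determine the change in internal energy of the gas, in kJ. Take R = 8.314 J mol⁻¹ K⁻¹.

ΔU ≈ -3.61 kJ

For a reversible adiabat TV^(γ−1) is constant, so T₂ = T₁ (V₁/V₂)^(γ−1).
T₂ = 241 × (1/14.3)^(0.67) = 40.55 K.
Q = 0, so ΔU = W_on_gas = nCᵥΔT with Cᵥ = R/(γ−1) = 12.41 J/(mol·K).
ΔU = 1.45 × 12.41 × (40.55 − 241) = -3607 J.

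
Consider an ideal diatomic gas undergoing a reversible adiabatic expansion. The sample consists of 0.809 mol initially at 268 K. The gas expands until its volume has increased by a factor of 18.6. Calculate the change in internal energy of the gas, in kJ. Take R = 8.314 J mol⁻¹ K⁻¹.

For a reversible adiabat TV^(γ−1) is constant, so T₂ = T₁ (V₁/V₂)^(γ−1).
γ = 7/5 for a diatomic ideal gas, so γ−1 = 2/5.
T₂ = 268 × (1/18.6)^(2/5) = 83.24 K.
Q = 0, so ΔU = W_on_gas = nCᵥΔT with Cᵥ = R/(γ−1) = 20.79 J/(mol·K).
ΔU = 0.809 × 20.79 × (83.24 − 268) = -3107 J.

ΔU ≈ -3.11 kJ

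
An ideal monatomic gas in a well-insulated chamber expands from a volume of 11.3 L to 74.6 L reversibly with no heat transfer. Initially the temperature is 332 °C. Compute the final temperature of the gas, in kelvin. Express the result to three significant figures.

Adiabatic: T₁V₁^(γ−1) = T₂V₂^(γ−1) ⇒ T₂ = T₁ (V₁/V₂)^(γ−1).
For a monatomic ideal gas γ = 5/3, so γ−1 = 2/3.
T₁ = 332 °C = 605.1 K.
T₂ = 605.1 × (11.3/74.6)^(2/3) = 172 K.

T₂ ≈ 172 K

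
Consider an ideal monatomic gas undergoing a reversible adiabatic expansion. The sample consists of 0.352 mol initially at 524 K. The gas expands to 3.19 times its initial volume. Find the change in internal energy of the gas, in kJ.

ΔU ≈ -1.24 kJ

Adiabatic: T₁V₁^(γ−1) = T₂V₂^(γ−1) ⇒ T₂ = T₁ (V₁/V₂)^(γ−1).
γ = 5/3 for a monatomic ideal gas, so γ−1 = 2/3.
T₂ = 524 × (1/3.19)^(2/3) = 241.8 K.
Q = 0, so ΔU = W_on_gas = nCᵥΔT with Cᵥ = R/(γ−1) = 12.47 J/(mol·K).
ΔU = 0.352 × 12.47 × (241.8 − 524) = -1239 J.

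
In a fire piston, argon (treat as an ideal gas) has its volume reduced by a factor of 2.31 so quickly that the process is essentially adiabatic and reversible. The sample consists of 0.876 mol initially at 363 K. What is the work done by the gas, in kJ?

For a reversible adiabat TV^(γ−1) is constant, so T₂ = T₁ (V₁/V₂)^(γ−1).
γ = 5/3 for a monatomic ideal gas, so γ−1 = 2/3.
T₂ = 363 × 2.31^(2/3) = 634.3 K.
Q = 0, so ΔU = W_on_gas = nCᵥΔT with Cᵥ = R/(γ−1) = 12.47 J/(mol·K).
ΔU = 0.876 × 12.47 × (634.3 − 363) = 2964 J.
Work done by the gas = −ΔU = -2964 J.

W ≈ -2.96 kJ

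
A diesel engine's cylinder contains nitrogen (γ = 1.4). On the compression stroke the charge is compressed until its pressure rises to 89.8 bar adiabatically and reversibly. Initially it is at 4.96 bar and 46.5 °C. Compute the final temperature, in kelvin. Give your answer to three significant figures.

Along an adiabat T P^((1−γ)/γ) is constant, so T₂ = T₁ (P₂/P₁)^((γ−1)/γ).
T₁ = 46.5 °C = 319.6 K.
T₂ = 319.6 × (89.8/4.96)^(0.286) = 731.2 K.

T₂ ≈ 731 K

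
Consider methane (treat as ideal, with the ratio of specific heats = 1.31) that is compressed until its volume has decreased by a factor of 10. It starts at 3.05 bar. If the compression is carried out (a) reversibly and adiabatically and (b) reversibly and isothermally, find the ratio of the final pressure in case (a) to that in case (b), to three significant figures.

Isothermal: P_b = P₁(V₁/V₂) = 3.05×10.
Adiabatic: P_a = P₁(V₁/V₂)^γ = 3.05×10^(1.31).
P_a/P_b = (V₁/V₂)^(γ−1) = 10^(0.31) = 2.042.

P_adiabatic / P_isothermal ≈ 2.04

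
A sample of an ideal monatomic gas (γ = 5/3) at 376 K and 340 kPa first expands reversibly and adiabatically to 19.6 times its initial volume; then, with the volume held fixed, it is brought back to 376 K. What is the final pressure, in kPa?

P₃ ≈ 17.3 kPa

Adiabatic step (PV^γ = const): P₂ = 340×(1/19.6)^(5/3) = 2.386 kPa; T₂ = 376×(1/19.6)^(2/3) = 51.72 K.
Isochoric: P₃ = P₂(T₃/T₂) = 2.386 × (376/51.72) = 17.35 kPa.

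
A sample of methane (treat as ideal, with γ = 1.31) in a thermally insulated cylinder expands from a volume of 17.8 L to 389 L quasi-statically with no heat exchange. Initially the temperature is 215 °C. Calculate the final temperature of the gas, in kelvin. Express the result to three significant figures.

T₂ ≈ 188 K

Adiabatic: T₁V₁^(γ−1) = T₂V₂^(γ−1) ⇒ T₂ = T₁ (V₁/V₂)^(γ−1).
T₁ = 215 °C = 488.1 K.
T₂ = 488.1 × (17.8/389)^(0.31) = 187.6 K.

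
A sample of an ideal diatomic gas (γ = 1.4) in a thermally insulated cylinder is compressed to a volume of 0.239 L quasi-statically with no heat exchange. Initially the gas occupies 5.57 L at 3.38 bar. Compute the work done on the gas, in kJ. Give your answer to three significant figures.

P₂ = P₁(V₁/V₂)^γ = 3.38×(5.57/0.239)^(1.4) = 277.6 bar.
For a reversible adiabat, W_by_gas = (P₁V₁ − P₂V₂)/(γ−1).
W_by = (338000×0.00557 − 2.776×10^7×0.000239) / (0.4) = -11880 J.
W_on_gas = −W_by = 11880 J.

W ≈ 11.9 kJ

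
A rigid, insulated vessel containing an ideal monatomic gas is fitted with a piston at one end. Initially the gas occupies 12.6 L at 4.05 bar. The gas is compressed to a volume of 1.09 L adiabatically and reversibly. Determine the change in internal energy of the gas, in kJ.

ΔU ≈ 31.5 kJ

γ = 5/3 for a monatomic ideal gas.
P₂ = P₁(V₁/V₂)^γ = 4.05×(12.6/1.09)^(5/3) = 239.3 bar.
For a reversible adiabat, W_by_gas = (P₁V₁ − P₂V₂)/(γ−1).
W_by = (405000×0.0126 − 2.393×10^7×0.00109) / (2/3) = -31480 J.
Q = 0 ⇒ ΔU = −W_by = 31480 J.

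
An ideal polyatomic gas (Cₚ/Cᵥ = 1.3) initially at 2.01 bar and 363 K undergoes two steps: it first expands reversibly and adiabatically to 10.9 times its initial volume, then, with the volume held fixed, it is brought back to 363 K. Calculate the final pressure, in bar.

Adiabatic step (PV^γ = const): P₂ = 2.01×(1/10.9)^(1.3) = 0.09006 bar; T₂ = 363×(1/10.9)^(0.3) = 177.3 K.
Isochoric: P₃ = P₂(T₃/T₂) = 0.09006 × (363/177.3) = 0.1844 bar.

P₃ ≈ 0.184 bar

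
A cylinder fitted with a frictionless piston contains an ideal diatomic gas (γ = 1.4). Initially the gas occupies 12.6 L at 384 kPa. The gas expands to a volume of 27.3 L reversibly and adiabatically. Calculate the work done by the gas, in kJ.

P₂ = P₁(V₁/V₂)^γ = 384×(12.6/27.3)^(1.4) = 130.1 kPa.
For a reversible adiabat, W_by_gas = (P₁V₁ − P₂V₂)/(γ−1).
W_by = (384000×0.0126 − 130100×0.0273) / (0.4) = 3218 J.

W ≈ 3.22 kJ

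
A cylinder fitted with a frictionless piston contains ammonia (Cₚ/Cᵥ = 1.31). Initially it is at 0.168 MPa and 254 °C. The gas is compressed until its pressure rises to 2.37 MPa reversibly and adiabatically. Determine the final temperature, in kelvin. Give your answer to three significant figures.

T₂ ≈ 986 K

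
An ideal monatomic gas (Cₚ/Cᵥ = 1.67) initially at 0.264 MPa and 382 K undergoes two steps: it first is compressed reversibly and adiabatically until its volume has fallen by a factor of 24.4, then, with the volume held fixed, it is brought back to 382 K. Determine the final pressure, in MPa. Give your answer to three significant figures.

P₃ ≈ 6.44 MPa

Adiabatic step (PV^γ = const): P₂ = 0.264×24.4^(1.67) = 54.77 MPa; T₂ = 382×24.4^(0.67) = 3248 K.
Isochoric: P₃ = P₂(T₃/T₂) = 54.77 × (382/3248) = 6.442 MPa.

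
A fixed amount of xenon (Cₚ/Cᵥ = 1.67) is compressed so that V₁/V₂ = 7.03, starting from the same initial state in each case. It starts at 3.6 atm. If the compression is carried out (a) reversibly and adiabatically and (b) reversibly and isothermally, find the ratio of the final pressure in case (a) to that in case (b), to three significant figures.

Isothermal: P_b = P₁(V₁/V₂) = 3.6×7.03.
Adiabatic: P_a = P₁(V₁/V₂)^γ = 3.6×7.03^(1.67).
P_a/P_b = (V₁/V₂)^(γ−1) = 7.03^(0.67) = 3.694.

P_adiabatic / P_isothermal ≈ 3.69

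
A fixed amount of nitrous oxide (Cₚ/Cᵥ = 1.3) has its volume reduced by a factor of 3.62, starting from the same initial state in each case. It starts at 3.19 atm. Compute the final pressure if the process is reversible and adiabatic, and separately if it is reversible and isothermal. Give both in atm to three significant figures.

Isothermal: P₂ = P₁(V₁/V₂) = 3.19×3.62 = 11.55 atm.
Adiabatic: P₂ = P₁(V₁/V₂)^γ = 3.19×3.62^(1.3) = 16.99 atm.

adiabatic: 17.0 atm; isothermal: 11.5 atm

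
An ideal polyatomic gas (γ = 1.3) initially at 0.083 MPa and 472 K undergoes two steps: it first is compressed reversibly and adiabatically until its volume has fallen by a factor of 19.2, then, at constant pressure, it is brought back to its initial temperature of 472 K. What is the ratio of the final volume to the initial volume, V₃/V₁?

Adiabatic step: V₂/V₁ = 0.05208; T₂ = T₁·19.2^(0.3) = 1145 K.
Isobaric step: V₃/V₂ = T₃/T₂ = 472/1145.
V₃/V₁ = (V₂/V₁)(V₃/V₂) = 0.05208 × (472/1145) = 0.02146.

V₃/V₁ ≈ 0.0215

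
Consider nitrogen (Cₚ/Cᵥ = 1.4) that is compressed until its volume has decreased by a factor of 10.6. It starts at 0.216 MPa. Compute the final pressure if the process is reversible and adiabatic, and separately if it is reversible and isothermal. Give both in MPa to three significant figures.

adiabatic: 5.89 MPa; isothermal: 2.29 MPa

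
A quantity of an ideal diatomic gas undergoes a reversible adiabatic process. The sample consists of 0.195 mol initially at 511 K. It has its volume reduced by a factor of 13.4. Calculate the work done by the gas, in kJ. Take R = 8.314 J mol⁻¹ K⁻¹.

W ≈ -3.78 kJ

Adiabatic: T₁V₁^(γ−1) = T₂V₂^(γ−1) ⇒ T₂ = T₁ (V₁/V₂)^(γ−1).
γ = 7/5 for a diatomic ideal gas, so γ−1 = 2/5.
T₂ = 511 × 13.4^(2/5) = 1443 K.
Q = 0, so ΔU = W_on_gas = nCᵥΔT with Cᵥ = R/(γ−1) = 20.79 J/(mol·K).
ΔU = 0.195 × 20.79 × (1443 − 511) = 3777 J.
Work done by the gas = −ΔU = -3777 J.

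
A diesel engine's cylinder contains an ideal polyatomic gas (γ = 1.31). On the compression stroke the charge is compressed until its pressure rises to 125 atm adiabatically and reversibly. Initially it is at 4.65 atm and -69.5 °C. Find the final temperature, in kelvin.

T₂ ≈ 444 K

Along an adiabat T P^((1−γ)/γ) is constant, so T₂ = T₁ (P₂/P₁)^((γ−1)/γ).
T₁ = -69.5 °C = 203.6 K.
T₂ = 203.6 × (125/4.65)^(0.237) = 443.8 K.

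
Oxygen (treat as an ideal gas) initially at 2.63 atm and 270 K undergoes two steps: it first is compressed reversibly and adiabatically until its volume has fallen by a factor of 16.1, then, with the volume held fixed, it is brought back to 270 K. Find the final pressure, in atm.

For a diatomic ideal gas γ = 7/5.
Adiabatic step (PV^γ = const): P₂ = 2.63×16.1^(7/5) = 128.7 atm; T₂ = 270×16.1^(2/5) = 820.5 K.
Isochoric: P₃ = P₂(T₃/T₂) = 128.7 × (270/820.5) = 42.34 atm.

P₃ ≈ 42.3 atm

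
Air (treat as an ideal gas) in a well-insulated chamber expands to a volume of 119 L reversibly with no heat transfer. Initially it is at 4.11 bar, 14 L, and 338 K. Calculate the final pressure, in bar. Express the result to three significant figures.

P₂ ≈ 0.205 bar

Since PV^γ is constant along a reversible adiabat, P₂ = P₁ (V₁/V₂)^γ.
γ = 7/5 for a diatomic ideal gas.
P₂ = 4.11 × (14/119)^(7/5) = 0.2054 bar.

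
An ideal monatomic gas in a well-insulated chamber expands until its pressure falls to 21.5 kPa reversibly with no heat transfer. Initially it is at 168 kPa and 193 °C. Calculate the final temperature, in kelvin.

Along an adiabat T P^((1−γ)/γ) is constant, so T₂ = T₁ (P₂/P₁)^((γ−1)/γ).
For a monatomic ideal gas γ = 5/3, so (γ−1)/γ = 2/5.
T₁ = 193 °C = 466.1 K.
T₂ = 466.1 × (21.5/168)^(2/5) = 204.8 K.

T₂ ≈ 205 K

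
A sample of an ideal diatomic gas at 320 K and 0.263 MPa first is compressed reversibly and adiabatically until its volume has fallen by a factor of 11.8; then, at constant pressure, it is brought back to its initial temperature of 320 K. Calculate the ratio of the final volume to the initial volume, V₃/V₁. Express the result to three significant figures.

For a diatomic ideal gas γ = 7/5.
Adiabatic step: V₂/V₁ = 0.08475; T₂ = T₁·11.8^(2/5) = 858.8 K.
Isobaric step: V₃/V₂ = T₃/T₂ = 320/858.8.
V₃/V₁ = (V₂/V₁)(V₃/V₂) = 0.08475 × (320/858.8) = 0.03158.

V₃/V₁ ≈ 0.0316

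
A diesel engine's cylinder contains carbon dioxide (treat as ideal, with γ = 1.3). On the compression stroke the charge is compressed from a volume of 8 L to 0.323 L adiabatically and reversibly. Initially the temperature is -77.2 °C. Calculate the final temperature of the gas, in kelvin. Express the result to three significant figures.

For a reversible adiabat TV^(γ−1) is constant, so T₂ = T₁ (V₁/V₂)^(γ−1).
T₁ = -77.2 °C = 195.9 K.
T₂ = 195.9 × (8/0.323)^(0.3) = 513.2 K.

T₂ ≈ 513 K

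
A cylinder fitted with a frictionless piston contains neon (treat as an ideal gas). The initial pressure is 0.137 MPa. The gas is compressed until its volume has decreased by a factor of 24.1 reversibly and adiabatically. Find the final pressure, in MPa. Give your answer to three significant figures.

P₂ ≈ 27.5 MPa

Since PV^γ is constant along a reversible adiabat, P₂ = P₁ (V₁/V₂)^γ.
For a monatomic ideal gas γ = 5/3.
P₂ = 0.137 × 24.1^(5/3) = 27.55 MPa.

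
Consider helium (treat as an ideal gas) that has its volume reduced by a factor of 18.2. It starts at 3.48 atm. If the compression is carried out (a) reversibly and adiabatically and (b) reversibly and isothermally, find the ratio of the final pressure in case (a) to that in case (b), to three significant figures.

For a monatomic ideal gas γ = 5/3.
Isothermal: P_b = P₁(V₁/V₂) = 3.48×18.2.
Adiabatic: P_a = P₁(V₁/V₂)^γ = 3.48×18.2^(5/3).
P_a/P_b = (V₁/V₂)^(γ−1) = 18.2^(2/3) = 6.919.

P_adiabatic / P_isothermal ≈ 6.92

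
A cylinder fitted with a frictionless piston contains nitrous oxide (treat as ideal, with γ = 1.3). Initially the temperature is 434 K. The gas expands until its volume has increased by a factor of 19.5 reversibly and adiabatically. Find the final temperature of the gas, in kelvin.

T₂ ≈ 178 K

Adiabatic: T₁V₁^(γ−1) = T₂V₂^(γ−1) ⇒ T₂ = T₁ (V₁/V₂)^(γ−1).
T₂ = 434 × (1/19.5)^(0.3) = 178 K.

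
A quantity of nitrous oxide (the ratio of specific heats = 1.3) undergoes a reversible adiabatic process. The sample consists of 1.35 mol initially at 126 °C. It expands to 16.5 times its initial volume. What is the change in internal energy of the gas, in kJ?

ΔU ≈ -8.49 kJ

For a reversible adiabat TV^(γ−1) is constant, so T₂ = T₁ (V₁/V₂)^(γ−1).
T₁ = 126 °C = 399.1 K.
T₂ = 399.1 × (1/16.5)^(0.3) = 172.1 K.
Q = 0, so ΔU = W_on_gas = nCᵥΔT with Cᵥ = R/(γ−1) = 27.71 J/(mol·K).
ΔU = 1.35 × 27.71 × (172.1 − 399.1) = -8493 J.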